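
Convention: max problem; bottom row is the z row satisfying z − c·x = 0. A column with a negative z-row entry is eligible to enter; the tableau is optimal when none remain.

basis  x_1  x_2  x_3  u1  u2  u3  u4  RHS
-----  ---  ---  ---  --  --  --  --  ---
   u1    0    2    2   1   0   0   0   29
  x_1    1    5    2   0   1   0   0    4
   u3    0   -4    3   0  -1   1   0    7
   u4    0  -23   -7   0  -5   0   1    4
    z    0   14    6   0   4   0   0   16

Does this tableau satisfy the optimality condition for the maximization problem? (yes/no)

yes

Every z-row coefficient is ≥ 0, so the tableau is optimal.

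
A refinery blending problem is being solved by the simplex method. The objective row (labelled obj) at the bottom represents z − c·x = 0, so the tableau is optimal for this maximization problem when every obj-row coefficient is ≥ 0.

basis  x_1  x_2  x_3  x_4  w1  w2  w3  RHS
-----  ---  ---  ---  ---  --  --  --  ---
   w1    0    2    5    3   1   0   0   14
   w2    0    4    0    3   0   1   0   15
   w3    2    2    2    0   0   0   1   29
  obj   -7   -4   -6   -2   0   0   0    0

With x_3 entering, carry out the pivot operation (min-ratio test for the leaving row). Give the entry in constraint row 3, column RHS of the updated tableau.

117/5

Ratio test on column x_3 — row 1: 14/5 = 14/5; row 2: entry 0 ≤ 0; row 3: 29/2 = 29/2. Minimum is 14/5 at row 1 (w1 leaves); pivot element 5.
Divide row 1 by 5; eliminate column x_3 from the other rows.
Row 3 update in column RHS: 29 − 2·(14/5) = 117/5.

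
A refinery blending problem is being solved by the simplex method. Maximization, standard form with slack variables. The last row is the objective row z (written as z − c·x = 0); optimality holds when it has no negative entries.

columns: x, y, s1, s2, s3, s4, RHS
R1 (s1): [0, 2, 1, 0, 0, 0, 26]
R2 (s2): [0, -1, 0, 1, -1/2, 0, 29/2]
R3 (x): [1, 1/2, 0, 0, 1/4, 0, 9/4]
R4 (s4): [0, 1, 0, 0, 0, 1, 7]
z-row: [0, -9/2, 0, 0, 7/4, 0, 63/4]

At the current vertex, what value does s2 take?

29/2

s2 is basic (row 2); its value is the RHS of that row, 29/2.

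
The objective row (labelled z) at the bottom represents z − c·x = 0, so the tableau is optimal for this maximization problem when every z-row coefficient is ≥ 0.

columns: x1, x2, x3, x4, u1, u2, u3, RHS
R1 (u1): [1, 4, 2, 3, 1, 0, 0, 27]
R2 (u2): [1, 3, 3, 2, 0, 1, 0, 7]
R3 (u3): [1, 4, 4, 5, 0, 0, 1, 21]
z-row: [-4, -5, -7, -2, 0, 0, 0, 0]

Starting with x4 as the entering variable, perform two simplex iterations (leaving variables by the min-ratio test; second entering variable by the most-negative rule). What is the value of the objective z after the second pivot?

Ratio test on column x4 — row 1: 27/3 = 9; row 2: 7/2 = 7/2; row 3: 21/5 = 21/5. Minimum is 7/2 at row 2 (u2 leaves); pivot element 2.
Pivot on row 2; the z-row RHS becomes 0 − (-2)·(7/2) = 7.
Next entering variable (most negative z-row entry -4): x3.
Ratio test on column x3 — row 1: entry -5/2 ≤ 0; row 2: (7/2)/(3/2) = 7/3; row 3: entry -7/2 ≤ 0. Minimum is 7/3 at row 2 (x4 leaves); pivot element 3/2.
After the second pivot the z-row RHS is 7 − (-4)·(7/3) = 49/3.

49/3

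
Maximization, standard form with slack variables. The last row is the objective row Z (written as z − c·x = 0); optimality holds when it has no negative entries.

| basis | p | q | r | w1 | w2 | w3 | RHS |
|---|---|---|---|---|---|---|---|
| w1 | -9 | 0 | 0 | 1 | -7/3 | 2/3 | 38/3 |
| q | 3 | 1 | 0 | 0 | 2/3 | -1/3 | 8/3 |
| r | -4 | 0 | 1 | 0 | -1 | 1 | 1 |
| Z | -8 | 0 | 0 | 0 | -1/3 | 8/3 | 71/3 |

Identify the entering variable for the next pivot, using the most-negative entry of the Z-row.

p

Negative Z-row entries: p: -8, w2: -1/3.
The most negative is -8 in column p, so p enters.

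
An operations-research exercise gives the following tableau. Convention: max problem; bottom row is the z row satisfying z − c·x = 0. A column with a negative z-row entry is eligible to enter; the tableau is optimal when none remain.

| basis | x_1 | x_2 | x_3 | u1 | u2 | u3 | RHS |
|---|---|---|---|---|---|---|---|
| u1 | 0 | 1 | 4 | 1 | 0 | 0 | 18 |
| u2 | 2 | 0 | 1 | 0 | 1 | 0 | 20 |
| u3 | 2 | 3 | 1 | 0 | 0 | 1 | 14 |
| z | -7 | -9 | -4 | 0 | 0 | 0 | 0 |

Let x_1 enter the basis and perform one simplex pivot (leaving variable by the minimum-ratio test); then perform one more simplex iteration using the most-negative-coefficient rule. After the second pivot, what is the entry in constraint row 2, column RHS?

6

Ratio test on column x_1 — row 1: entry 0 ≤ 0; row 2: 20/2 = 10; row 3: 14/2 = 7. Minimum is 7 at row 3 (u3 leaves); pivot element 2.
Divide row 3 by 2; eliminate column x_1 from the other rows.
Second iteration: most negative z-row entry is -1/2 in column x_3, so x_3 enters.
Ratio test on column x_3 — row 1: 18/4 = 9/2; row 2: entry 0 ≤ 0; row 3: 7/(1/2) = 14. Minimum is 9/2 at row 1 (u1 leaves); pivot element 4.
Divide row 1 by 4; eliminate column x_3 from the other rows.
After both pivots, the entry at constraint row 2, column RHS is 6.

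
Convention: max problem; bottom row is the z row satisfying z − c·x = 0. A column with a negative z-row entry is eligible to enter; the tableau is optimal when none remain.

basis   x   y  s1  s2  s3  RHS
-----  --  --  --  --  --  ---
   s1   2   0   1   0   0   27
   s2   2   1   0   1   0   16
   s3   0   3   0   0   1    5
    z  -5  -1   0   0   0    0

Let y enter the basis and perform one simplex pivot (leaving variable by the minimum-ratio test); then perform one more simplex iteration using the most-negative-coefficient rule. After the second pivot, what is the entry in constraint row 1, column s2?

Ratio test on column y — row 1: entry 0 ≤ 0; row 2: 16/1 = 16; row 3: 5/3 = 5/3. Minimum is 5/3 at row 3 (s3 leaves); pivot element 3.
Divide row 3 by 3; eliminate column y from the other rows.
Second iteration: most negative z-row entry is -5 in column x, so x enters.
Ratio test on column x — row 1: 27/2 = 27/2; row 2: (43/3)/2 = 43/6; row 3: entry 0 ≤ 0. Minimum is 43/6 at row 2 (s2 leaves); pivot element 2.
Divide row 2 by 2; eliminate column x from the other rows.
After both pivots, the entry at constraint row 1, column s2 is -1.

-1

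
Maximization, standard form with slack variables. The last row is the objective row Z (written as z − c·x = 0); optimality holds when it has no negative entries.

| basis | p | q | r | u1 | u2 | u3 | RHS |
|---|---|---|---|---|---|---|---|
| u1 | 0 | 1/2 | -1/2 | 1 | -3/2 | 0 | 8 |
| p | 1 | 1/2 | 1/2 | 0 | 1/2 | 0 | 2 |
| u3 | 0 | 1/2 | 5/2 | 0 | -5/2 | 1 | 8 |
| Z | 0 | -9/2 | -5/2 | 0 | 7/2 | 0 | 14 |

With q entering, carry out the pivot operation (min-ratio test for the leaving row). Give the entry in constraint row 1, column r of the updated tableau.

-1

Ratio test on column q — row 1: 8/(1/2) = 16; row 2: 2/(1/2) = 4; row 3: 8/(1/2) = 16. Minimum is 4 at row 2 (p leaves); pivot element 1/2.
Divide row 2 by 1/2; eliminate column q from the other rows.
Row 1 update in column r: -1/2 − (1/2)·1 = -1.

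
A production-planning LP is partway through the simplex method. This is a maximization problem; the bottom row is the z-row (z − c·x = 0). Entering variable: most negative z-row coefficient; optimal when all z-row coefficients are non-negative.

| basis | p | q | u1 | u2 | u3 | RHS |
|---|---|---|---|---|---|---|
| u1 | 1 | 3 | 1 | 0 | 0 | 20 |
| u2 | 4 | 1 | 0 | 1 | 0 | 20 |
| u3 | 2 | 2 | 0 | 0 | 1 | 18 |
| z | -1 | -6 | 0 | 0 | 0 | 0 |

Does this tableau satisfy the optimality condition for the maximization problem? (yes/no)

The z-row has a negative entry -6 in column q, so it is not optimal.

no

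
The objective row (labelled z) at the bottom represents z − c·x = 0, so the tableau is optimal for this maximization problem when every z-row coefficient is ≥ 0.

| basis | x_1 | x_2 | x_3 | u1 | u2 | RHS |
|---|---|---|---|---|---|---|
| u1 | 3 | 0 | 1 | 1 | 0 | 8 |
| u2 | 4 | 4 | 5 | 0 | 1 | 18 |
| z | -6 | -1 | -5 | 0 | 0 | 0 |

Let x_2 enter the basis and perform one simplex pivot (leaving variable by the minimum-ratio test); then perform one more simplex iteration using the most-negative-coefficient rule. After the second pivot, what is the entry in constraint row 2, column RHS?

Ratio test on column x_2 — row 1: entry 0 ≤ 0; row 2: 18/4 = 9/2. Minimum is 9/2 at row 2 (u2 leaves); pivot element 4.
Divide row 2 by 4; eliminate column x_2 from the other rows.
Second iteration: most negative z-row entry is -5 in column x_1, so x_1 enters.
Ratio test on column x_1 — row 1: 8/3 = 8/3; row 2: (9/2)/1 = 9/2. Minimum is 8/3 at row 1 (u1 leaves); pivot element 3.
Divide row 1 by 3; eliminate column x_1 from the other rows.
After both pivots, the entry at constraint row 2, column RHS is 11/6.

11/6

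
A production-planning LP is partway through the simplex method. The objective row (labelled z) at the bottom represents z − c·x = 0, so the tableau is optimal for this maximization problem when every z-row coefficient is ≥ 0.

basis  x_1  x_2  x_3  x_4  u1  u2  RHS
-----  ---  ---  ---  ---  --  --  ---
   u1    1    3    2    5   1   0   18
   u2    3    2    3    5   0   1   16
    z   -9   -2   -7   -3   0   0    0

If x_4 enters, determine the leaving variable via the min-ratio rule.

u2

Column x_4 entries and ratios — u1: 18/5 = 18/5; u2: 16/5 = 16/5.
Smallest ratio is 16/5 in the row of u2, so u2 leaves.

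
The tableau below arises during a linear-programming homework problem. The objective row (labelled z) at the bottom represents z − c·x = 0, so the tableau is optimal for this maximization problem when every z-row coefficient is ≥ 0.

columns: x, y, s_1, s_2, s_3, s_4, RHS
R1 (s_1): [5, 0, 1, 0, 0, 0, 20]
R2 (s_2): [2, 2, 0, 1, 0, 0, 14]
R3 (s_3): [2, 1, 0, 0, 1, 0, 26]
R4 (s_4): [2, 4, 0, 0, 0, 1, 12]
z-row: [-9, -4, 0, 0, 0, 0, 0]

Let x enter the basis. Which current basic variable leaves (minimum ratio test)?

Column x entries and ratios — s_1: 20/5 = 4; s_2: 14/2 = 7; s_3: 26/2 = 13; s_4: 12/2 = 6.
Smallest ratio is 4 in the row of s_1, so s_1 leaves.

s_1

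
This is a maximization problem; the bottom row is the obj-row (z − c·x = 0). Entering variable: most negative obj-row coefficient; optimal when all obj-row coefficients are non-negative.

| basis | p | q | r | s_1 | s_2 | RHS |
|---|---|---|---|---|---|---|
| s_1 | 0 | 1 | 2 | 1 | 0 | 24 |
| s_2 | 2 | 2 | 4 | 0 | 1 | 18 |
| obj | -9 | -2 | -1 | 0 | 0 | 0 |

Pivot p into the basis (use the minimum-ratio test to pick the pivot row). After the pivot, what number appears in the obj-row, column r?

17

Ratio test on column p — row 1: entry 0 ≤ 0; row 2: 18/2 = 9. Minimum is 9 at row 2 (s_2 leaves); pivot element 2.
Divide row 2 by 2; eliminate column p from the other rows.
obj-row update in column r: -1 − (-9)·2 = 17.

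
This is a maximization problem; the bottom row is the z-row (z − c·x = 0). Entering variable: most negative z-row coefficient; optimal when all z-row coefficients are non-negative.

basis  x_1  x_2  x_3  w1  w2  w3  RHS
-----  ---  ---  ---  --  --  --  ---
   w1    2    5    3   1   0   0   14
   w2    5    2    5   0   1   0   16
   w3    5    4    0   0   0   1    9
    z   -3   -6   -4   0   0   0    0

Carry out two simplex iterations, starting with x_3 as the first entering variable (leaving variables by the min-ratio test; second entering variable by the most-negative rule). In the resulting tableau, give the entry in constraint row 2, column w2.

Ratio test on column x_3 — row 1: 14/3 = 14/3; row 2: 16/5 = 16/5; row 3: entry 0 ≤ 0. Minimum is 16/5 at row 2 (w2 leaves); pivot element 5.
Divide row 2 by 5; eliminate column x_3 from the other rows.
Second iteration: most negative z-row entry is -22/5 in column x_2, so x_2 enters.
Ratio test on column x_2 — row 1: (22/5)/(19/5) = 22/19; row 2: (16/5)/(2/5) = 8; row 3: 9/4 = 9/4. Minimum is 22/19 at row 1 (w1 leaves); pivot element 19/5.
Divide row 1 by 19/5; eliminate column x_2 from the other rows.
After both pivots, the entry at constraint row 2, column w2 is 5/19.

5/19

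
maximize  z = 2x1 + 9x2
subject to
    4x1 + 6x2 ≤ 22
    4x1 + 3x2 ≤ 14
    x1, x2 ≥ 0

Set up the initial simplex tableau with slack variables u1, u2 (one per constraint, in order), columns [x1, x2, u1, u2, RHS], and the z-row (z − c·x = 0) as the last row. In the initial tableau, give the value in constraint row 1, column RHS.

The RHS of constraint 1 is b_1 = 22.

22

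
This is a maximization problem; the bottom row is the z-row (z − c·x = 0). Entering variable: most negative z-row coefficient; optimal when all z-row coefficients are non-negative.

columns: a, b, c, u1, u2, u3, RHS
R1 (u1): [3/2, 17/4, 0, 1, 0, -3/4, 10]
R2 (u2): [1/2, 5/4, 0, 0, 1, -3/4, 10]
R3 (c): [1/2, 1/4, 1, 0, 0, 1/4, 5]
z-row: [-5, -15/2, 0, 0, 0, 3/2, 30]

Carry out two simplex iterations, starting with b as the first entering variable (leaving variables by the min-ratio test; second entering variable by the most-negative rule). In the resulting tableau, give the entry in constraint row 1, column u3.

-1/2

Ratio test on column b — row 1: 10/(17/4) = 40/17; row 2: 10/(5/4) = 8; row 3: 5/(1/4) = 20. Minimum is 40/17 at row 1 (u1 leaves); pivot element 17/4.
Divide row 1 by 17/4; eliminate column b from the other rows.
Second iteration: most negative z-row entry is -40/17 in column a, so a enters.
Ratio test on column a — row 1: (40/17)/(6/17) = 20/3; row 2: (120/17)/(1/17) = 120; row 3: (75/17)/(7/17) = 75/7. Minimum is 20/3 at row 1 (b leaves); pivot element 6/17.
Divide row 1 by 6/17; eliminate column a from the other rows.
After both pivots, the entry at constraint row 1, column u3 is -1/2.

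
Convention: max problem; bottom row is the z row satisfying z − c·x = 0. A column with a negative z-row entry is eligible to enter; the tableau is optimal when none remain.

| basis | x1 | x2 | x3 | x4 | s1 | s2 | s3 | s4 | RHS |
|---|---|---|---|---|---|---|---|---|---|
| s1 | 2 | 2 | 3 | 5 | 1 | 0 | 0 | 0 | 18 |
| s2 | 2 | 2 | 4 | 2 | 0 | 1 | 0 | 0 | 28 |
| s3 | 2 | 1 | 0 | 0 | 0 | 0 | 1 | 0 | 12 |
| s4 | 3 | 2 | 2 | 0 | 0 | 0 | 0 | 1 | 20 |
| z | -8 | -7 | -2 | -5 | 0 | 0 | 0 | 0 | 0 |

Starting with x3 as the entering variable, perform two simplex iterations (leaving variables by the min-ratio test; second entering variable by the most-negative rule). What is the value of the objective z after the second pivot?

Ratio test on column x3 — row 1: 18/3 = 6; row 2: 28/4 = 7; row 3: entry 0 ≤ 0; row 4: 20/2 = 10. Minimum is 6 at row 1 (s1 leaves); pivot element 3.
Pivot on row 1; the z-row RHS becomes 0 − (-2)·6 = 12.
Next entering variable (most negative z-row entry -20/3): x1.
Ratio test on column x1 — row 1: 6/(2/3) = 9; row 2: entry -2/3 ≤ 0; row 3: 12/2 = 6; row 4: 8/(5/3) = 24/5. Minimum is 24/5 at row 4 (s4 leaves); pivot element 5/3.
After the second pivot the z-row RHS is 12 − (-20/3)·(24/5) = 44.

44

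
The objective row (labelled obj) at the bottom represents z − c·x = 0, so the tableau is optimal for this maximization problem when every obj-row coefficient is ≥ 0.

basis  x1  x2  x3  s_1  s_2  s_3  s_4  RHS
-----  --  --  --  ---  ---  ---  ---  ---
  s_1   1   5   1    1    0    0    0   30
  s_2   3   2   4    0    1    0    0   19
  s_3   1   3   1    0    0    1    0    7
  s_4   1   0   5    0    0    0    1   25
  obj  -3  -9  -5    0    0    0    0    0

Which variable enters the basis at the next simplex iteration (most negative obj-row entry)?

x2

Negative obj-row entries: x1: -3, x2: -9, x3: -5.
The most negative is -9 in column x2, so x2 enters.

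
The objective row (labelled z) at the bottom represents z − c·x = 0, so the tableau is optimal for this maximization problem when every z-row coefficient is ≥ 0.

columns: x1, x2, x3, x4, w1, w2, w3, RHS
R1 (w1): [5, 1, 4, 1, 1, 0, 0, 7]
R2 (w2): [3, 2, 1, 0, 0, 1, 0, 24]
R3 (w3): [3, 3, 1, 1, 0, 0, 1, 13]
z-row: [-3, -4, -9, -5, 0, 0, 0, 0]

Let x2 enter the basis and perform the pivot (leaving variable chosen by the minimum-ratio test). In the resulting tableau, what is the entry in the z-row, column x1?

1

Ratio test on column x2 — row 1: 7/1 = 7; row 2: 24/2 = 12; row 3: 13/3 = 13/3. Minimum is 13/3 at row 3 (w3 leaves); pivot element 3.
Divide row 3 by 3; eliminate column x2 from the other rows.
z-row update in column x1: -3 − (-4)·1 = 1.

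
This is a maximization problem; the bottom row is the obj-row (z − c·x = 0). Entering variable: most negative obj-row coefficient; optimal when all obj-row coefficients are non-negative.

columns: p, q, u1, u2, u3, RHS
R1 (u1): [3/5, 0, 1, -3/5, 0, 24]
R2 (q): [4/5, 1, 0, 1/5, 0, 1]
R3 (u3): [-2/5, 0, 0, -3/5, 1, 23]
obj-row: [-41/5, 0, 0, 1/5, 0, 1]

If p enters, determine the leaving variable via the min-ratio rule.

Column p entries and ratios — u1: 24/(3/5) = 40; q: 1/(4/5) = 5/4; u3: -2/5 ≤ 0, skip.
Smallest ratio is 5/4 in the row of q, so q leaves.

q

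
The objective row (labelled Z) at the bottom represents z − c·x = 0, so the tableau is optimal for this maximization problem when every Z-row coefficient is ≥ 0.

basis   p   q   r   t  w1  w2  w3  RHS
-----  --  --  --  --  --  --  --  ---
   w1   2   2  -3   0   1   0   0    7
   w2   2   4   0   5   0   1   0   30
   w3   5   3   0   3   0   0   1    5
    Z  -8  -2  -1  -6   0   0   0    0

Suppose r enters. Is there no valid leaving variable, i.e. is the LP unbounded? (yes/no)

Every constraint-row entry in column r is ≤ 0, so increasing r is unbounded.

yes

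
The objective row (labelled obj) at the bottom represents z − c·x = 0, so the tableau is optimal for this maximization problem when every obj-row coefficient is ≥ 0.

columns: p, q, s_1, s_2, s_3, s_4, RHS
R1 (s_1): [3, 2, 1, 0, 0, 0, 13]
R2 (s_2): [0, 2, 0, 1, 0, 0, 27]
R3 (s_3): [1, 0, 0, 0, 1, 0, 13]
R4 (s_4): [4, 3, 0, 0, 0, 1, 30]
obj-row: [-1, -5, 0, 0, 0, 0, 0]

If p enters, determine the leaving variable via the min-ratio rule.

Column p entries and ratios — s_1: 13/3 = 13/3; s_2: 0 ≤ 0, skip; s_3: 13/1 = 13; s_4: 30/4 = 15/2.
Smallest ratio is 13/3 in the row of s_1, so s_1 leaves.

s_1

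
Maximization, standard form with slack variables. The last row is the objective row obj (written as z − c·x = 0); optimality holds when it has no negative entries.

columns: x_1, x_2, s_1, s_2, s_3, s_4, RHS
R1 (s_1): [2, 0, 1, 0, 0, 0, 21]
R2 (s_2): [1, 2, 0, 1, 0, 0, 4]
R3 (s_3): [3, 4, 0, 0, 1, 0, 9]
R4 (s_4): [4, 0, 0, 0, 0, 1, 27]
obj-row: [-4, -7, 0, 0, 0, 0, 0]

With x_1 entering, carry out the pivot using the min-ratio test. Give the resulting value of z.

Ratio test on column x_1 — row 1: 21/2 = 21/2; row 2: 4/1 = 4; row 3: 9/3 = 3; row 4: 27/4 = 27/4. Minimum is 3 at row 3 (s_3 leaves); pivot element 3.
Pivot on row 3; the obj-row RHS becomes 0 − (-4)·3 = 12.

12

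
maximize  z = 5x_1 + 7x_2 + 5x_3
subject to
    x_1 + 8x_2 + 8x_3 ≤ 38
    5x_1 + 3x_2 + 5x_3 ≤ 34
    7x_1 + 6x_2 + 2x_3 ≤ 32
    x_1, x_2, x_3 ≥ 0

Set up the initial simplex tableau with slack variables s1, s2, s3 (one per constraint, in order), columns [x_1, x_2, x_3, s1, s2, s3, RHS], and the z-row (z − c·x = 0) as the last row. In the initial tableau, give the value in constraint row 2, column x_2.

3

Constraint 2 has coefficient 3 on x_2.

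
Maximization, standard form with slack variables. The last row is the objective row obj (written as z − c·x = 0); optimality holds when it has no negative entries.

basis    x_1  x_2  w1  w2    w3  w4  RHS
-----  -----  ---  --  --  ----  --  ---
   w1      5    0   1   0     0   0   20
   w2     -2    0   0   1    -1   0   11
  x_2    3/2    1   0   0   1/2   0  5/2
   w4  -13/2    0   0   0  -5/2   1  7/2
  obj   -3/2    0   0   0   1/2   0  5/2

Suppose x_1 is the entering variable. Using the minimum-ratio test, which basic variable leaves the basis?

x_2

Column x_1 entries and ratios — w1: 20/5 = 4; w2: -2 ≤ 0, skip; x_2: (5/2)/(3/2) = 5/3; w4: -13/2 ≤ 0, skip.
Smallest ratio is 5/3 in the row of x_2, so x_2 leaves.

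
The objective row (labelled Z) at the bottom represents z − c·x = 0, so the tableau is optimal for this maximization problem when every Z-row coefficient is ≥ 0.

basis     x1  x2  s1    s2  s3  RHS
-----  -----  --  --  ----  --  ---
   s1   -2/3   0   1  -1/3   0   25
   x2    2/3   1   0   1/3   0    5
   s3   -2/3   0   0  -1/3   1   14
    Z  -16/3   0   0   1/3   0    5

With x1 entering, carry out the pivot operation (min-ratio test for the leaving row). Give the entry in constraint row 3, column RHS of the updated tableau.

19

Ratio test on column x1 — row 1: entry -2/3 ≤ 0; row 2: 5/(2/3) = 15/2; row 3: entry -2/3 ≤ 0. Minimum is 15/2 at row 2 (x2 leaves); pivot element 2/3.
Divide row 2 by 2/3; eliminate column x1 from the other rows.
Row 3 update in column RHS: 14 − (-2/3)·(15/2) = 19.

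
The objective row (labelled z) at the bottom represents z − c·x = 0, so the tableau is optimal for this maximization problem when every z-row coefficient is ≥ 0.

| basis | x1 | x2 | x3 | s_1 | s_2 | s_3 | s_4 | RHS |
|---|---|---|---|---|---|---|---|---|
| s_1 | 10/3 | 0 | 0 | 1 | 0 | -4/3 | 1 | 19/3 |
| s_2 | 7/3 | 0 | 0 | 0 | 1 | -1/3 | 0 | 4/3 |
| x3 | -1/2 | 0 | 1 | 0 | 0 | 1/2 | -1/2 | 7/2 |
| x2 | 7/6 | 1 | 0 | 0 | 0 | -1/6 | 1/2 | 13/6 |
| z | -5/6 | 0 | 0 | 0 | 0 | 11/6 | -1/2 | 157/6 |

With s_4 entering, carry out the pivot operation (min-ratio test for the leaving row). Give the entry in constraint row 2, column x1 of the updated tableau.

Ratio test on column s_4 — row 1: (19/3)/1 = 19/3; row 2: entry 0 ≤ 0; row 3: entry -1/2 ≤ 0; row 4: (13/6)/(1/2) = 13/3. Minimum is 13/3 at row 4 (x2 leaves); pivot element 1/2.
Divide row 4 by 1/2; eliminate column s_4 from the other rows.
Row 2 update in column x1: 7/3 − 0·(7/3) = 7/3.

7/3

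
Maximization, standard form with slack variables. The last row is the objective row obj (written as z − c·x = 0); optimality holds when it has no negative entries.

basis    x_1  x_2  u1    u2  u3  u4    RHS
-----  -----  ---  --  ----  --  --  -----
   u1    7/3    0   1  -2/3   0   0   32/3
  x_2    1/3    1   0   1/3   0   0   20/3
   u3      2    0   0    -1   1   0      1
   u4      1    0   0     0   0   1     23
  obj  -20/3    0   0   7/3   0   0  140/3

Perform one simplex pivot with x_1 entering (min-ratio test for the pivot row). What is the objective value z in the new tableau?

Ratio test on column x_1 — row 1: (32/3)/(7/3) = 32/7; row 2: (20/3)/(1/3) = 20; row 3: 1/2 = 1/2; row 4: 23/1 = 23. Minimum is 1/2 at row 3 (u3 leaves); pivot element 2.
Pivot on row 3; the obj-row RHS becomes 140/3 − (-20/3)·(1/2) = 50.

50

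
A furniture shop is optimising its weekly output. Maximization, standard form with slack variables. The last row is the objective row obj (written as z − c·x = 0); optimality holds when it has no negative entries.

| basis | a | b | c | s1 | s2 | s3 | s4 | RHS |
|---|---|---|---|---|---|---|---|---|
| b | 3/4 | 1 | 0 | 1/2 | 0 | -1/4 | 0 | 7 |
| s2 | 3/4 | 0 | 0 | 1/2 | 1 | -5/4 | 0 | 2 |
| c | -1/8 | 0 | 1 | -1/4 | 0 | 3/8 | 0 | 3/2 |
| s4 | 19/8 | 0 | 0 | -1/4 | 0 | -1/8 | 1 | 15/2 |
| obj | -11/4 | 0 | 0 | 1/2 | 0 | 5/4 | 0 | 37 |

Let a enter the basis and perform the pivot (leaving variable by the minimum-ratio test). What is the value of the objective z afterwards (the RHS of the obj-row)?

Ratio test on column a — row 1: 7/(3/4) = 28/3; row 2: 2/(3/4) = 8/3; row 3: entry -1/8 ≤ 0; row 4: (15/2)/(19/8) = 60/19. Minimum is 8/3 at row 2 (s2 leaves); pivot element 3/4.
Pivot on row 2; the obj-row RHS becomes 37 − (-11/4)·(8/3) = 133/3.

133/3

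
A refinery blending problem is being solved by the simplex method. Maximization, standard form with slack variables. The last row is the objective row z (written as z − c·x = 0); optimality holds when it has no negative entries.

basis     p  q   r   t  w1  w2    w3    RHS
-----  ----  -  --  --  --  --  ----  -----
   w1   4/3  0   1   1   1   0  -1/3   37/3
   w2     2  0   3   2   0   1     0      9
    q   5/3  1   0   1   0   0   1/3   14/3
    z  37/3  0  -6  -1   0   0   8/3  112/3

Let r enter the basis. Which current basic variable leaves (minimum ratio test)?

Column r entries and ratios — w1: (37/3)/1 = 37/3; w2: 9/3 = 3; q: 0 ≤ 0, skip.
Smallest ratio is 3 in the row of w2, so w2 leaves.

w2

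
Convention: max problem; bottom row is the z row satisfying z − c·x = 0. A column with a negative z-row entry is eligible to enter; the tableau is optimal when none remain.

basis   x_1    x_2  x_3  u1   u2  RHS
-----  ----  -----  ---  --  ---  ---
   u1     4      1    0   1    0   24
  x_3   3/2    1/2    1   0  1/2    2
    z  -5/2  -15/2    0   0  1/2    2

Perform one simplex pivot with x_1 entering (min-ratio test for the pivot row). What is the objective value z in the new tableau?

16/3

Ratio test on column x_1 — row 1: 24/4 = 6; row 2: 2/(3/2) = 4/3. Minimum is 4/3 at row 2 (x_3 leaves); pivot element 3/2.
Pivot on row 2; the z-row RHS becomes 2 − (-5/2)·(4/3) = 16/3.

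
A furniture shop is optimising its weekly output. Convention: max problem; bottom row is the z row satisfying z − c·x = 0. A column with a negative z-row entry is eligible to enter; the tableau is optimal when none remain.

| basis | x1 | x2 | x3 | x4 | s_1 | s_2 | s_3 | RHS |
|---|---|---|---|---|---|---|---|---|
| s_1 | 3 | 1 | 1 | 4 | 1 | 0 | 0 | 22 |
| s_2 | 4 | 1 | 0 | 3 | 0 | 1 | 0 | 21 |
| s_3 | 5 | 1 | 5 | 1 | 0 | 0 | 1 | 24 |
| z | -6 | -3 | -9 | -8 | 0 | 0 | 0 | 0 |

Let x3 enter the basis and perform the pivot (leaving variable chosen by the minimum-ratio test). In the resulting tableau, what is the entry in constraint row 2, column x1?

4

Ratio test on column x3 — row 1: 22/1 = 22; row 2: entry 0 ≤ 0; row 3: 24/5 = 24/5. Minimum is 24/5 at row 3 (s_3 leaves); pivot element 5.
Divide row 3 by 5; eliminate column x3 from the other rows.
Row 2 update in column x1: 4 − 0·1 = 4.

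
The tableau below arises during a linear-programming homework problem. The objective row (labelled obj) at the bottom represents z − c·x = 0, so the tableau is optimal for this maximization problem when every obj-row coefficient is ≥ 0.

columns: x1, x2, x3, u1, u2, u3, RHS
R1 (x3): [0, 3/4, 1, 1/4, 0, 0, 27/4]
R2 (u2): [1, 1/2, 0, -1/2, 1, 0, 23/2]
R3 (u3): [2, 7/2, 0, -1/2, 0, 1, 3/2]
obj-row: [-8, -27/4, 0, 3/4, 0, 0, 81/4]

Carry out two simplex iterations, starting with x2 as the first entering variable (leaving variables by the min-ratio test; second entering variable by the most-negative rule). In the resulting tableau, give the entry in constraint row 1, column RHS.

Ratio test on column x2 — row 1: (27/4)/(3/4) = 9; row 2: (23/2)/(1/2) = 23; row 3: (3/2)/(7/2) = 3/7. Minimum is 3/7 at row 3 (u3 leaves); pivot element 7/2.
Divide row 3 by 7/2; eliminate column x2 from the other rows.
Second iteration: most negative obj-row entry is -29/7 in column x1, so x1 enters.
Ratio test on column x1 — row 1: entry -3/7 ≤ 0; row 2: (79/7)/(5/7) = 79/5; row 3: (3/7)/(4/7) = 3/4. Minimum is 3/4 at row 3 (x2 leaves); pivot element 4/7.
Divide row 3 by 4/7; eliminate column x1 from the other rows.
After both pivots, the entry at constraint row 1, column RHS is 27/4.

27/4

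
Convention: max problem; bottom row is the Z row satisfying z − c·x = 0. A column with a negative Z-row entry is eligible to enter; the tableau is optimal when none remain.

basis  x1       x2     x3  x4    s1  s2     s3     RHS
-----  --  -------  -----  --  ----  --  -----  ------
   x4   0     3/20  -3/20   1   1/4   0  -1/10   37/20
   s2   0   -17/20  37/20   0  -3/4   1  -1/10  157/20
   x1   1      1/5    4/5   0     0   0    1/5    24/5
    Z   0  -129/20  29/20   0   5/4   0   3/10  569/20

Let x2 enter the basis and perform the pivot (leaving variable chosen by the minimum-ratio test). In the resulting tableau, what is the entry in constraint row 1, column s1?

5/3

Ratio test on column x2 — row 1: (37/20)/(3/20) = 37/3; row 2: entry -17/20 ≤ 0; row 3: (24/5)/(1/5) = 24. Minimum is 37/3 at row 1 (x4 leaves); pivot element 3/20.
Divide row 1 by 3/20; eliminate column x2 from the other rows.
In the new row 1, the s1 entry is the old entry divided by the pivot: (1/4)/(3/20) = 5/3.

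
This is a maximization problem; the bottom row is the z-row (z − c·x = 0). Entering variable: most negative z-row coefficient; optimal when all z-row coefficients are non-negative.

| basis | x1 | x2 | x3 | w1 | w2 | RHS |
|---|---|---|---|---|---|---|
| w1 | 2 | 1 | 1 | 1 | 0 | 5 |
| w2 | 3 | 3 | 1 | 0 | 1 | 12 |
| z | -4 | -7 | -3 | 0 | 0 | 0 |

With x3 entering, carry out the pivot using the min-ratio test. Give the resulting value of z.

Ratio test on column x3 — row 1: 5/1 = 5; row 2: 12/1 = 12. Minimum is 5 at row 1 (w1 leaves); pivot element 1.
Pivot on row 1; the z-row RHS becomes 0 − (-3)·5 = 15.

15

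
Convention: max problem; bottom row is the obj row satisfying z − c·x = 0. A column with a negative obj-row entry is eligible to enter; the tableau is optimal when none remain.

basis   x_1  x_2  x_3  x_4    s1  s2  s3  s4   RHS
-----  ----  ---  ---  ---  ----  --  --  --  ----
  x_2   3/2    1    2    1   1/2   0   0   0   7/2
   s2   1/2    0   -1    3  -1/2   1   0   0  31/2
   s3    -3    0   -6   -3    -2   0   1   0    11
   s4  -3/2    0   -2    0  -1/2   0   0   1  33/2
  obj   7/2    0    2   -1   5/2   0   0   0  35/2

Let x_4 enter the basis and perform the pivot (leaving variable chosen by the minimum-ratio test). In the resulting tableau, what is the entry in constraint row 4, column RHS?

Ratio test on column x_4 — row 1: (7/2)/1 = 7/2; row 2: (31/2)/3 = 31/6; row 3: entry -3 ≤ 0; row 4: entry 0 ≤ 0. Minimum is 7/2 at row 1 (x_2 leaves); pivot element 1.
Divide row 1 by 1; eliminate column x_4 from the other rows.
Row 4 update in column RHS: 33/2 − 0·(7/2) = 33/2.

33/2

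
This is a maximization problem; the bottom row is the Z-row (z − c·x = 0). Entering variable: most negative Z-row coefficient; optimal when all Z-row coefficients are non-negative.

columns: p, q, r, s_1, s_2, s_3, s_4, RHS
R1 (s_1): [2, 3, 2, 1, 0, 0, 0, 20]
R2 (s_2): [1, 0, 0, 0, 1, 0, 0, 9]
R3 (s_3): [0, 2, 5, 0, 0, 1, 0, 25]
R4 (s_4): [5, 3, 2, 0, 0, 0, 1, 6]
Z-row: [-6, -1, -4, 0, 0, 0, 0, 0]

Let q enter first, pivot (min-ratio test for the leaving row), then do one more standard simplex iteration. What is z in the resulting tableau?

36/5

Ratio test on column q — row 1: 20/3 = 20/3; row 2: entry 0 ≤ 0; row 3: 25/2 = 25/2; row 4: 6/3 = 2. Minimum is 2 at row 4 (s_4 leaves); pivot element 3.
Pivot on row 4; the Z-row RHS becomes 0 − (-1)·2 = 2.
Next entering variable (most negative Z-row entry -13/3): p.
Ratio test on column p — row 1: entry -3 ≤ 0; row 2: 9/1 = 9; row 3: entry -10/3 ≤ 0; row 4: 2/(5/3) = 6/5. Minimum is 6/5 at row 4 (q leaves); pivot element 5/3.
After the second pivot the Z-row RHS is 2 − (-13/3)·(6/5) = 36/5.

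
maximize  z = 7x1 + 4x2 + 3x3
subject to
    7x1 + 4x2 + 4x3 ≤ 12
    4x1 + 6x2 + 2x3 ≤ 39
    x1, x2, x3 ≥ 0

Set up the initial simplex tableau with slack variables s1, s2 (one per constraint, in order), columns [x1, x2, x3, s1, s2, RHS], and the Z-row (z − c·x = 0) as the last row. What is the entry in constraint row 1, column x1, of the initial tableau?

Constraint 1 has coefficient 7 on x1.

7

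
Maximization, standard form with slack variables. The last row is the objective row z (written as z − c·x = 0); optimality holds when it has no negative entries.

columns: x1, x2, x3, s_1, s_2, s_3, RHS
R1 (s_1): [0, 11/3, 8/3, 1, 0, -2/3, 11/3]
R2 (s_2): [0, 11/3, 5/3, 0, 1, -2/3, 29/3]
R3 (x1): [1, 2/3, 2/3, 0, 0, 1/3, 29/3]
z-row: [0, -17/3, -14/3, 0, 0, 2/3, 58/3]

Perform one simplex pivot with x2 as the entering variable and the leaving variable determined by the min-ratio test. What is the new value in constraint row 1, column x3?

8/11

Ratio test on column x2 — row 1: (11/3)/(11/3) = 1; row 2: (29/3)/(11/3) = 29/11; row 3: (29/3)/(2/3) = 29/2. Minimum is 1 at row 1 (s_1 leaves); pivot element 11/3.
Divide row 1 by 11/3; eliminate column x2 from the other rows.
In the new row 1, the x3 entry is the old entry divided by the pivot: (8/3)/(11/3) = 8/11.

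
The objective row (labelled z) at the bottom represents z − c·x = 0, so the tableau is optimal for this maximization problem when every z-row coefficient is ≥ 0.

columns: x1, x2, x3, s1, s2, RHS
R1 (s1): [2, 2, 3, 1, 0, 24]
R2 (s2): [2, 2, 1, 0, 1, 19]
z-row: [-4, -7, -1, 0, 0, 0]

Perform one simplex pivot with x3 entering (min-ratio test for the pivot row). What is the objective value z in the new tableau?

8

Ratio test on column x3 — row 1: 24/3 = 8; row 2: 19/1 = 19. Minimum is 8 at row 1 (s1 leaves); pivot element 3.
Pivot on row 1; the z-row RHS becomes 0 − (-1)·8 = 8.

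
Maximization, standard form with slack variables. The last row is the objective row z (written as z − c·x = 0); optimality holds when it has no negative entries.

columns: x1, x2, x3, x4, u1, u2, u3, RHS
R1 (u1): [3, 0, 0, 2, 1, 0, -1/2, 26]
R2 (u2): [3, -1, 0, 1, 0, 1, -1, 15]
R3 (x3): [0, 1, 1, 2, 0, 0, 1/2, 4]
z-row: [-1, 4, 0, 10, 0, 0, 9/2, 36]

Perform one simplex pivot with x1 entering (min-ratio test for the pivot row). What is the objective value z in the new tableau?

Ratio test on column x1 — row 1: 26/3 = 26/3; row 2: 15/3 = 5; row 3: entry 0 ≤ 0. Minimum is 5 at row 2 (u2 leaves); pivot element 3.
Pivot on row 2; the z-row RHS becomes 36 − (-1)·5 = 41.

41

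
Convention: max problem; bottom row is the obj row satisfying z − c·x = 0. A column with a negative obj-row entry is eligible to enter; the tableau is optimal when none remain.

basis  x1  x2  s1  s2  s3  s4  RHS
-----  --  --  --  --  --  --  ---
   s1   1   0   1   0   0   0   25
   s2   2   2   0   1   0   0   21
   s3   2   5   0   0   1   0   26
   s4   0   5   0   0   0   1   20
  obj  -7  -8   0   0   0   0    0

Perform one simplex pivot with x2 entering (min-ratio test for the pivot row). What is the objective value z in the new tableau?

32

Ratio test on column x2 — row 1: entry 0 ≤ 0; row 2: 21/2 = 21/2; row 3: 26/5 = 26/5; row 4: 20/5 = 4. Minimum is 4 at row 4 (s4 leaves); pivot element 5.
Pivot on row 4; the obj-row RHS becomes 0 − (-8)·4 = 32.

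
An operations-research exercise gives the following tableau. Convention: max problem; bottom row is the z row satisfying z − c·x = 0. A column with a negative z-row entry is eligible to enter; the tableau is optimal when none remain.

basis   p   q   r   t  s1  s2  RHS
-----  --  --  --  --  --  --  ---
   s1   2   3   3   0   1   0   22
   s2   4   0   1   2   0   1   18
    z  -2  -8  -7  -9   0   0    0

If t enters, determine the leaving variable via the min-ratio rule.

s2

Column t entries and ratios — s1: 0 ≤ 0, skip; s2: 18/2 = 9.
Smallest ratio is 9 in the row of s2, so s2 leaves.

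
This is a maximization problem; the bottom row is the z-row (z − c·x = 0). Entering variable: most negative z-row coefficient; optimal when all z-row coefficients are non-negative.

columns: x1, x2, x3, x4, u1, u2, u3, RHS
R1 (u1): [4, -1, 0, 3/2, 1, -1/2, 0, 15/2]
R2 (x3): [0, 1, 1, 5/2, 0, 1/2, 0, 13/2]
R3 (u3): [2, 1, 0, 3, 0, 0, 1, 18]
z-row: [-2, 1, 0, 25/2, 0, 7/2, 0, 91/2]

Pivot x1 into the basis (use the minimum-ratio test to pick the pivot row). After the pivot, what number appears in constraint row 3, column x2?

3/2

Ratio test on column x1 — row 1: (15/2)/4 = 15/8; row 2: entry 0 ≤ 0; row 3: 18/2 = 9. Minimum is 15/8 at row 1 (u1 leaves); pivot element 4.
Divide row 1 by 4; eliminate column x1 from the other rows.
Row 3 update in column x2: 1 − 2·(-1/4) = 3/2.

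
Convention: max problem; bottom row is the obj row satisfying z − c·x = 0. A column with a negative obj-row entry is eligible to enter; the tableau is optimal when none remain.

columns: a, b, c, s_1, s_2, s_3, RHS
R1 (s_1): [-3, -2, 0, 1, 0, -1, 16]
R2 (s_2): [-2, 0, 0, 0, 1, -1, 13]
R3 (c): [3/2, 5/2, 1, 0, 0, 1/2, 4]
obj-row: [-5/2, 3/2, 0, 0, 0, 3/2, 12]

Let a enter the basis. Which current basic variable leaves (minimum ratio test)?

c

Column a entries and ratios — s_1: -3 ≤ 0, skip; s_2: -2 ≤ 0, skip; c: 4/(3/2) = 8/3.
Smallest ratio is 8/3 in the row of c, so c leaves.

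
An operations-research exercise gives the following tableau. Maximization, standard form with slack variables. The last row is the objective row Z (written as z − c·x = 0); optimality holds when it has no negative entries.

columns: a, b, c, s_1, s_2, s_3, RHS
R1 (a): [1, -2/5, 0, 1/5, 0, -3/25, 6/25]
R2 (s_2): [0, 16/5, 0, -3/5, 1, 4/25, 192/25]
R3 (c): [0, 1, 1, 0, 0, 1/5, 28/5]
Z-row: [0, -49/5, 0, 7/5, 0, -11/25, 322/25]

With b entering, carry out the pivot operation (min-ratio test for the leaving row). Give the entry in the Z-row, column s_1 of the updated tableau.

-7/16

Ratio test on column b — row 1: entry -2/5 ≤ 0; row 2: (192/25)/(16/5) = 12/5; row 3: (28/5)/1 = 28/5. Minimum is 12/5 at row 2 (s_2 leaves); pivot element 16/5.
Divide row 2 by 16/5; eliminate column b from the other rows.
Z-row update in column s_1: 7/5 − (-49/5)·(-3/16) = -7/16.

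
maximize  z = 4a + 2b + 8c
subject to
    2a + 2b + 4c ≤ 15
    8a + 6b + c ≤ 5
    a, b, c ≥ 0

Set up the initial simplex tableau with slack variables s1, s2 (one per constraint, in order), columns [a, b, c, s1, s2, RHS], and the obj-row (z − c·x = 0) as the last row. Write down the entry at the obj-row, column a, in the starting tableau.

-4

The obj-row carries the negated objective coefficients: the a entry is -4.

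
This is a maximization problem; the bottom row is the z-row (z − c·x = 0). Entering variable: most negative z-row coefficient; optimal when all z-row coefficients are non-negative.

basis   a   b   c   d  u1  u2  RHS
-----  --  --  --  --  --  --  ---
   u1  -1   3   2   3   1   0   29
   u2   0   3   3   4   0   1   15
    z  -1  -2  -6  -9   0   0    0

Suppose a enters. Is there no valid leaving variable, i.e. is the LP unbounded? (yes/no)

Every constraint-row entry in column a is ≤ 0, so increasing a is unbounded.

yes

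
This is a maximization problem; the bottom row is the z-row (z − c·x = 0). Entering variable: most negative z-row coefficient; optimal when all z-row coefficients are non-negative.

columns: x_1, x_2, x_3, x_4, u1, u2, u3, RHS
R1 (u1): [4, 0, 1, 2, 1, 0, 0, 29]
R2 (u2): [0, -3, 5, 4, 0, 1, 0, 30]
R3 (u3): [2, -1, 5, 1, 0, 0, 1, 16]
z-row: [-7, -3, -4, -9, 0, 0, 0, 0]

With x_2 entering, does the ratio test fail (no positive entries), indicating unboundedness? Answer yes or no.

Every constraint-row entry in column x_2 is ≤ 0, so increasing x_2 is unbounded.

yes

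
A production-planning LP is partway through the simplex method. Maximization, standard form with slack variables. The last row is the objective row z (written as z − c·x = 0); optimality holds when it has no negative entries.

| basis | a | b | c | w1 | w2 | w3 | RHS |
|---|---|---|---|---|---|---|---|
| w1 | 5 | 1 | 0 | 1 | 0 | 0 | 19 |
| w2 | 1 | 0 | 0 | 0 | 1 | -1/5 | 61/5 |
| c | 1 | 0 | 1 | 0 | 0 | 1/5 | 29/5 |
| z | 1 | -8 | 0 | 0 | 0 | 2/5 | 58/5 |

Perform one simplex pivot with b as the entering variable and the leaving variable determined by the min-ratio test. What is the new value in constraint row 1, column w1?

1

Ratio test on column b — row 1: 19/1 = 19; row 2: entry 0 ≤ 0; row 3: entry 0 ≤ 0. Minimum is 19 at row 1 (w1 leaves); pivot element 1.
Divide row 1 by 1; eliminate column b from the other rows.
In the new row 1, the w1 entry is the old entry divided by the pivot: 1/1 = 1.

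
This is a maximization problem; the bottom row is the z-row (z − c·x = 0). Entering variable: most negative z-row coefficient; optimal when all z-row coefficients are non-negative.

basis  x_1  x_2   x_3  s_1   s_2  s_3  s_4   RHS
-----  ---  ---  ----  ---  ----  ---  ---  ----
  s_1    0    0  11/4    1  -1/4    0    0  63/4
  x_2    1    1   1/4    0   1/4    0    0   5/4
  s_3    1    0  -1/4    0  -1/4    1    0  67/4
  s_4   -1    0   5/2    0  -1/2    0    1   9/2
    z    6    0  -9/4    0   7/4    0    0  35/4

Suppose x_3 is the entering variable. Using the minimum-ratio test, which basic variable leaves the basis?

Column x_3 entries and ratios — s_1: (63/4)/(11/4) = 63/11; x_2: (5/4)/(1/4) = 5; s_3: -1/4 ≤ 0, skip; s_4: (9/2)/(5/2) = 9/5.
Smallest ratio is 9/5 in the row of s_4, so s_4 leaves.

s_4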